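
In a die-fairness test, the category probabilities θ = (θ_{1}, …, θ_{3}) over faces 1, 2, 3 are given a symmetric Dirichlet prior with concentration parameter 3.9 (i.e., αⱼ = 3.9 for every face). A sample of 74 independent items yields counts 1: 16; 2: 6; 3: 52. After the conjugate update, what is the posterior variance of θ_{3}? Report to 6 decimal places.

The Dirichlet prior is conjugate to the Multinomial likelihood: each posterior αⱼ = prior αⱼ + observed count nⱼ.
Posterior concentration: (19.9, 9.9, 55.9), total = 85.7.
Var[θ_j] = α_j(Σα−α_j)/((Σα)²(Σα+1)) = 55.9·29.8/(85.7²·86.7) = 0.002616.

0.002616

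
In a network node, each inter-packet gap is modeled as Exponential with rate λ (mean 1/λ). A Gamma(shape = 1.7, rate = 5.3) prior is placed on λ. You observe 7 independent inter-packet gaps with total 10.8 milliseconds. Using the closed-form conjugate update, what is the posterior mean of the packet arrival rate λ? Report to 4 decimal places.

With a Gamma(shape α, rate β) prior on the exponential rate λ, the posterior after n observations with total T = Σxᵢ is Gamma(α+n, β+T).
Posterior: Gamma(1.7+7, 5.3+10.8) = Gamma(8.7, 16.1).
Posterior mean of λ = α/β = 8.7/16.1 = 0.5404.

0.5404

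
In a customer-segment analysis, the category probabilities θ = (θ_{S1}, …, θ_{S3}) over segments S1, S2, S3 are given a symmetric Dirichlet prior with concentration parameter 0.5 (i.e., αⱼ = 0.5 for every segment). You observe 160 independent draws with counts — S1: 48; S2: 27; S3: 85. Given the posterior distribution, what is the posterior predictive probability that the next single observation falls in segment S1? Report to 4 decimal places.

The Dirichlet prior is conjugate to the Multinomial likelihood: each posterior αⱼ = prior αⱼ + observed count nⱼ.
Posterior concentration: (48.5, 27.5, 85.5), total = 161.5.
P(next = S1 | data) = α_{S1}/Σα = 0.3003.

0.3003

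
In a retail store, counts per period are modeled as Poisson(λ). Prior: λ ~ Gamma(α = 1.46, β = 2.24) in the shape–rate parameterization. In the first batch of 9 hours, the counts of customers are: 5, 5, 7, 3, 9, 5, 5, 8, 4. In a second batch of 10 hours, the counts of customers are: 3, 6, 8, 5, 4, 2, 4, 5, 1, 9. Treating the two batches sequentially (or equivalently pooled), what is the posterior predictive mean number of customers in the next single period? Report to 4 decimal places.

With a Gamma(shape α, rate β) prior, the Poisson likelihood is conjugate: the posterior is Gamma(α + ΣXᵢ, β + n).
Batch 1: sum of counts S = 51 over n = 9 hours.
After batch 1: Gamma(α+S, β+n) = Gamma(1.46+51, 2.24+9) = Gamma(52.46, 11.24).
Batch 2: sum of counts S = 47 over n = 10 hours.
After batch 2: Gamma(α+S, β+n) = Gamma(52.46+47, 11.24+10) = Gamma(99.46, 21.24).
The predictive distribution for one future period is NegBinom with mean α/β = 4.6827.

4.6827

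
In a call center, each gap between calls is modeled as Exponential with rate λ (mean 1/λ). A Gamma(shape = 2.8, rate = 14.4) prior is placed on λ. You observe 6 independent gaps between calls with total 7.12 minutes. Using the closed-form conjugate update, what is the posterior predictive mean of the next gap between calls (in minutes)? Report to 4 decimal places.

2.7590

With a Gamma(shape α, rate β) prior on the exponential rate λ, the posterior after n observations with total T = Σxᵢ is Gamma(α+n, β+T).
Posterior: Gamma(2.8+6, 14.4+7.12) = Gamma(8.8, 21.52).
The predictive distribution for the next observation is Lomax; its mean is β/(α−1) = 21.52/7.8 = 2.7590.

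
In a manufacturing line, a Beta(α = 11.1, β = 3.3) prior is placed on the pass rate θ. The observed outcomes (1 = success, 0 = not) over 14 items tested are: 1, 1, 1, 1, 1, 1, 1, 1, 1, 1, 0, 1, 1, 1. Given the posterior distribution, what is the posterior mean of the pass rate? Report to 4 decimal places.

0.8486

The Beta prior is conjugate to a Binomial/Bernoulli likelihood; the update adds successes to α and failures to β.
Posterior: Beta(α+k, β+n−k) = Beta(11.1+13, 3.3+1) = Beta(24.1, 4.3).
Posterior mean = α/(α+β) = 24.1/28.4 = 0.8486.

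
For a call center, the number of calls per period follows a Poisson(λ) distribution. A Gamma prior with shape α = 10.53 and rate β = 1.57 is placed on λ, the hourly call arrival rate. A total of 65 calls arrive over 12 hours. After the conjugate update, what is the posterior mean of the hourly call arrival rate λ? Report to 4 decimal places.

5.5660

With a Gamma(shape α, rate β) prior, the Poisson likelihood is conjugate: the posterior is Gamma(α + ΣXᵢ, β + n).
Posterior: Gamma(α+S, β+n) = Gamma(10.53+65, 1.57+12) = Gamma(75.53, 13.57).
Posterior mean = α/β = 75.53/13.57 = 5.5660.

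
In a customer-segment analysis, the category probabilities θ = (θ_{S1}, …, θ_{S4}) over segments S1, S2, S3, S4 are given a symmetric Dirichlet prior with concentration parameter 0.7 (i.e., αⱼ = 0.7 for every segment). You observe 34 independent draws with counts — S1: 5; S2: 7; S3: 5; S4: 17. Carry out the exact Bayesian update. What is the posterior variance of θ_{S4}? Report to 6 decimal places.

The Dirichlet prior is conjugate to the Multinomial likelihood: each posterior αⱼ = prior αⱼ + observed count nⱼ.
Posterior concentration: (5.7, 7.7, 5.7, 17.7), total = 36.8.
Var[θ_j] = α_j(Σα−α_j)/((Σα)²(Σα+1)) = 17.7·19.1/(36.8²·37.8) = 0.006604.

0.006604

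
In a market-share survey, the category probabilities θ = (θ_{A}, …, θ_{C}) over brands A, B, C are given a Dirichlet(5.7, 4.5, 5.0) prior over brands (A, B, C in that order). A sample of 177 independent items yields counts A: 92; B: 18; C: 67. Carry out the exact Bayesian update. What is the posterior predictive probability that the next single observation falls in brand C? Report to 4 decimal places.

0.3746

The Dirichlet prior is conjugate to the Multinomial likelihood: each posterior αⱼ = prior αⱼ + observed count nⱼ.
Posterior concentration: (97.7, 22.5, 72.0), total = 192.2.
P(next = C | data) = α_{C}/Σα = 0.3746.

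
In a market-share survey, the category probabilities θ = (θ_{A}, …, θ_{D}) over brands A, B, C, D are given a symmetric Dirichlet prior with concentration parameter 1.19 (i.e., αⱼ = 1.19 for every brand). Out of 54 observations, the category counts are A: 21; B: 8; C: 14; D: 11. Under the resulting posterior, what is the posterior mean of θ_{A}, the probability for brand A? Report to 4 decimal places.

The Dirichlet prior is conjugate to the Multinomial likelihood: each posterior αⱼ = prior αⱼ + observed count nⱼ.
Posterior concentration: (22.19, 9.19, 15.19, 12.19), total = 58.76.
E[θ_{A}|data] = α_{A}/Σα = 22.19/58.76 = 0.3776.

0.3776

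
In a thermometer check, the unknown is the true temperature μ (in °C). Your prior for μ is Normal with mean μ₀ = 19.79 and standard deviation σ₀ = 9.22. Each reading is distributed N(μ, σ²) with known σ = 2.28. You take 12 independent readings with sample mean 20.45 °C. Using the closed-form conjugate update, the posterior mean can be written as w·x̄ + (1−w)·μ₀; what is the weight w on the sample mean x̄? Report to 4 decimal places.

For Normal data with known variance σ², a Normal(μ₀, σ₀²) prior on μ is conjugate. Posterior precision = 1/σ₀² + n/σ²; posterior mean is the precision-weighted average of μ₀ and x̄.
σ₀² = 9.22² = 85.0084, σ² = 2.28² = 5.1984. Prior precision 1/σ₀² = 1/85.0084; data precision n/σ² = 12/5.1984.
w = (n/σ²)/(1/σ₀² + n/σ²) = n·σ₀²/(σ² + n·σ₀²) = 12·85.0084/(5.1984 + 12·85.0084) = 1020.1008/1025.2992 = 0.9949.

0.9949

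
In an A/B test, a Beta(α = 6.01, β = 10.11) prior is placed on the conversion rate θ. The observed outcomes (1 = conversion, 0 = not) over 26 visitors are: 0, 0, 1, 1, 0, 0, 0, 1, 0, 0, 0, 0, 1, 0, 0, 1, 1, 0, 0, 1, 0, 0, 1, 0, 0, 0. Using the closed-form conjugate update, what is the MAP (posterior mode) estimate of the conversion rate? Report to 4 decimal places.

0.3243

The Beta prior is conjugate to a Binomial/Bernoulli likelihood; the update adds successes to α and failures to β.
Posterior: Beta(α+k, β+n−k) = Beta(6.01+8, 10.11+18) = Beta(14.01, 28.11).
Mode of Beta(a,b) for a,b>1 is (a−1)/(a+b−2) = 13.01/40.12 = 0.3243.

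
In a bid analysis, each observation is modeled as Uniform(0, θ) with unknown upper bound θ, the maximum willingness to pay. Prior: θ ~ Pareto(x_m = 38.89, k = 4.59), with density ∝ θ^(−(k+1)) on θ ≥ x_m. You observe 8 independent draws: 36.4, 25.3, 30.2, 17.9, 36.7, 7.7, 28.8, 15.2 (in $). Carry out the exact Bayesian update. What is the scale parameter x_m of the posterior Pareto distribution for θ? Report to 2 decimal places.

A Pareto(scale x_m, shape k) prior on the upper bound θ of Uniform(0, θ) is conjugate: posterior is Pareto(max(x_m, max xᵢ), k + n).
Sample maximum = 36.7; prior scale x_m = 38.89 → posterior scale = max = 38.89.
Posterior shape = 4.59 + 8 = 12.59.
Posterior scale x_m = 38.89.

38.89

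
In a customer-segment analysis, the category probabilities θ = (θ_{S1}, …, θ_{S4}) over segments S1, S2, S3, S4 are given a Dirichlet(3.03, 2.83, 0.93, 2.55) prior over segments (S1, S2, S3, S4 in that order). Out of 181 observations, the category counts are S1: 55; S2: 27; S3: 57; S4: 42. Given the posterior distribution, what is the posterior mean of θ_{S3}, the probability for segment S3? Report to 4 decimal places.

The Dirichlet prior is conjugate to the Multinomial likelihood: each posterior αⱼ = prior αⱼ + observed count nⱼ.
Posterior concentration: (58.03, 29.83, 57.93, 44.55), total = 190.34.
E[θ_{S3}|data] = α_{S3}/Σα = 57.93/190.34 = 0.3044.

0.3044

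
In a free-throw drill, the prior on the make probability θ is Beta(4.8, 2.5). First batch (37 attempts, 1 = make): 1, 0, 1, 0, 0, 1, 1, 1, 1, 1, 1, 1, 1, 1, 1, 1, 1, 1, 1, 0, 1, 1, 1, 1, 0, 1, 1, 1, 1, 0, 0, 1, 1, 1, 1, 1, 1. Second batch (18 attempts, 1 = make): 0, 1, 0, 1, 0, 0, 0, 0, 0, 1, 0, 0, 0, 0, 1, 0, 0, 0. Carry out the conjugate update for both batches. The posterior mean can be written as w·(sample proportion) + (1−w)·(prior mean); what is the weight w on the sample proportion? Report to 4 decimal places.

0.8828

The Beta prior is conjugate to a Binomial/Bernoulli likelihood; the update adds successes to α and failures to β.
Total number of attempts: n = 37 + 18 = 55.
Posterior mean = (α₀+k)/(α₀+β₀+n) = [n/(α₀+β₀+n)]·(k/n) + [(α₀+β₀)/(α₀+β₀+n)]·α₀/(α₀+β₀), so only n and the prior enter the weight.
The weight on the data is w = n/(α₀+β₀+n) = 55/(4.8+2.5+55) = 55/62.3 = 0.8828.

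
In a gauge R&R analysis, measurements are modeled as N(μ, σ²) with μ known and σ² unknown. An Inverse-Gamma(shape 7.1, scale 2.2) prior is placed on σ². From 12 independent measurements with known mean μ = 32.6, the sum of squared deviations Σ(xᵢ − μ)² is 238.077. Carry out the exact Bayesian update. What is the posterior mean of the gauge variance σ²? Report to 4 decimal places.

10.0197

With known mean μ and an Inverse-Gamma(α, β) prior on σ², the Normal likelihood is conjugate: posterior is Inv-Gamma(α + n/2, β + Σ(xᵢ−μ)²/2).
Posterior: Inv-Gamma(7.1 + 12/2, 2.2 + 238.077/2) = Inv-Gamma(13.10, 121.2385).
E[σ²|data] = β/(α−1) = 121.2385/12.10 = 10.0197.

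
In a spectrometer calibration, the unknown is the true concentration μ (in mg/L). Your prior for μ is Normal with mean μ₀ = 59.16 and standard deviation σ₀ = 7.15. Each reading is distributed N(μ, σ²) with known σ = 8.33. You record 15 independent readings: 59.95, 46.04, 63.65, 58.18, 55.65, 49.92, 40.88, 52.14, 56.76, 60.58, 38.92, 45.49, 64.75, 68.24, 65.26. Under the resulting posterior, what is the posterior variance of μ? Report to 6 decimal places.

4.242074

For Normal data with known variance σ², a Normal(μ₀, σ₀²) prior on μ is conjugate. Posterior precision = 1/σ₀² + n/σ²; posterior mean is the precision-weighted average of μ₀ and x̄.
σ₀² = 7.15² = 51.1225, σ² = 8.33² = 69.3889; σ² + n·σ₀² = 69.3889 + 15·51.1225 = 836.2264.
Posterior precision = 1/σ₀² + n/σ² = 1/51.1225 + 15/69.3889 = (σ² + n·σ₀²)/(σ₀²σ²) = 836.2264/(51.1225·69.3889); posterior variance σₙ² = σ₀²σ²/(σ² + n·σ₀²) = 51.1225·69.3889/836.2264 = 4.242074.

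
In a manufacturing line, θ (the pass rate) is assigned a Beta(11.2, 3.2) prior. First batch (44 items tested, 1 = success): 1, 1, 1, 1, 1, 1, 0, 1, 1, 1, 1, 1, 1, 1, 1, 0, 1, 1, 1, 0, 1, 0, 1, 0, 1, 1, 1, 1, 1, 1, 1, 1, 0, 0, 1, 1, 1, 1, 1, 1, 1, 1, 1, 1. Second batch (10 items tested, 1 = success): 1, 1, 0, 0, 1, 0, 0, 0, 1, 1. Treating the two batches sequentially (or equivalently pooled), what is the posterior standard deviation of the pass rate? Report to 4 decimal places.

The Beta prior is conjugate to a Binomial/Bernoulli likelihood; the update adds successes to α and failures to β.
After batch 1: Beta(11.2+37, 3.2+7) = Beta(48.2, 10.2).
After batch 2: Beta(48.2+5, 10.2+5) = Beta(53.2, 15.2).
Var = αβ/((α+β)²(α+β+1)) = 53.2·15.2/(68.4²·69.4) = 0.00249048; SD = √0.00249048 = 0.0499.

0.0499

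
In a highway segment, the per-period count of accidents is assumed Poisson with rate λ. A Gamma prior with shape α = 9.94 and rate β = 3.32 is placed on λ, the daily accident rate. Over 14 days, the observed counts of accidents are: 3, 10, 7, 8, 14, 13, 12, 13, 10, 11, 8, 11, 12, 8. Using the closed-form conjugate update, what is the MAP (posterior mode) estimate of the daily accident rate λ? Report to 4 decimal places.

8.5993

With a Gamma(shape α, rate β) prior, the Poisson likelihood is conjugate: the posterior is Gamma(α + ΣXᵢ, β + n).
Sum of counts S = 140 over n = 14 days.
Posterior: Gamma(α+S, β+n) = Gamma(9.94+140, 3.32+14) = Gamma(149.94, 17.32).
Mode of Gamma(α,β) for α≥1 is (α−1)/β = 148.94/17.32 = 8.5993.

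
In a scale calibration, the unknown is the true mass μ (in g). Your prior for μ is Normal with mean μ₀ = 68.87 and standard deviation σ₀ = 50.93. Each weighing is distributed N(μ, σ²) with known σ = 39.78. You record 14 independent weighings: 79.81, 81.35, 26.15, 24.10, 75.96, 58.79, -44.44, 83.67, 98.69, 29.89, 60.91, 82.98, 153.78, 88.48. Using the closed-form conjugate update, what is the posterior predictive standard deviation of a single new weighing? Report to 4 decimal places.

41.1189

For Normal data with known variance σ², a Normal(μ₀, σ₀²) prior on μ is conjugate. Posterior precision = 1/σ₀² + n/σ²; posterior mean is the precision-weighted average of μ₀ and x̄.
σ₀² = 50.93² = 2593.8649, σ² = 39.78² = 1582.4484; σ² + n·σ₀² = 1582.4484 + 14·2593.8649 = 37896.557.
Posterior precision = 1/σ₀² + n/σ² = 1/2593.8649 + 14/1582.4484 = (σ² + n·σ₀²)/(σ₀²σ²) = 37896.557/(2593.8649·1582.4484); posterior variance σₙ² = σ₀²σ²/(σ² + n·σ₀²) = 2593.8649·1582.4484/37896.557 = 108.312145.
Predictive variance for one new observation = σₙ² + σ² = 2593.8649·1582.4484/37896.557 + 1582.4484 = σ²·(σ₀² + 37896.557)/37896.557 = 1582.4484·40490.4219/37896.557 = 1690.760545; SD = √(1582.4484·40490.4219/37896.557) = 41.1189.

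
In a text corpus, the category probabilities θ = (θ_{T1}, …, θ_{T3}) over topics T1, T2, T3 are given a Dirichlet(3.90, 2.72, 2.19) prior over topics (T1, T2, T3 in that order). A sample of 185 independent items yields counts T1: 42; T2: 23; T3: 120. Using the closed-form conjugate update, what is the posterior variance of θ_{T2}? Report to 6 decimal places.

0.000591

The Dirichlet prior is conjugate to the Multinomial likelihood: each posterior αⱼ = prior αⱼ + observed count nⱼ.
Posterior concentration: (45.90, 25.72, 122.19), total = 193.81.
Var[θ_j] = α_j(Σα−α_j)/((Σα)²(Σα+1)) = 25.72·168.09/(193.81²·194.81) = 0.000591.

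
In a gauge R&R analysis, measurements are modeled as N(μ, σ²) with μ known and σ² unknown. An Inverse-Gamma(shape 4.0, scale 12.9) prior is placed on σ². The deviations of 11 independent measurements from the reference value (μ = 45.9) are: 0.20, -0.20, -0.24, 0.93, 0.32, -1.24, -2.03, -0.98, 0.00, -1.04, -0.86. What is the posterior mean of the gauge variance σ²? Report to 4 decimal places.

2.0791

With known mean μ and an Inverse-Gamma(α, β) prior on σ², the Normal likelihood is conjugate: posterior is Inv-Gamma(α + n/2, β + Σ(xᵢ−μ)²/2).
Σ(xᵢ−μ)² = (0.20)² + (-0.20)² + (-0.24)² + (0.93)² + (0.32)² + (-1.24)² + (-2.03)² + (-0.98)² + (0.00)² + (-1.04)² + (-0.86)² = 9.5450.
Posterior: Inv-Gamma(4.0 + 11/2, 12.9 + 9.5450/2) = Inv-Gamma(9.50, 17.67250).
E[σ²|data] = β/(α−1) = 17.67250/8.50 = 2.0791.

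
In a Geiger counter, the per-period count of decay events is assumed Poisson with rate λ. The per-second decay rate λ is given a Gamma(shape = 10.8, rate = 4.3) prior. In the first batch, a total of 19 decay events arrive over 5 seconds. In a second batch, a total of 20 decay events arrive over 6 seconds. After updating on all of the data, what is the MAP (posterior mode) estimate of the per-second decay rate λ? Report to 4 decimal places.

With a Gamma(shape α, rate β) prior, the Poisson likelihood is conjugate: the posterior is Gamma(α + ΣXᵢ, β + n).
After batch 1: Gamma(α+S, β+n) = Gamma(10.8+19, 4.3+5) = Gamma(29.8, 9.3).
After batch 2: Gamma(α+S, β+n) = Gamma(29.8+20, 9.3+6) = Gamma(49.8, 15.3).
Mode of Gamma(α,β) for α≥1 is (α−1)/β = 48.8/15.3 = 3.1895.

3.1895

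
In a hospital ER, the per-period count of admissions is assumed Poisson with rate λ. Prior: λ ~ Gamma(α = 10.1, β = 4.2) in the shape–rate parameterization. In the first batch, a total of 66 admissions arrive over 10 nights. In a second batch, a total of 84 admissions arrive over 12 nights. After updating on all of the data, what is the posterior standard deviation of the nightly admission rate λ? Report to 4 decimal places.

With a Gamma(shape α, rate β) prior, the Poisson likelihood is conjugate: the posterior is Gamma(α + ΣXᵢ, β + n).
After batch 1: Gamma(α+S, β+n) = Gamma(10.1+66, 4.2+10) = Gamma(76.1, 14.2).
After batch 2: Gamma(α+S, β+n) = Gamma(76.1+84, 14.2+12) = Gamma(160.1, 26.2).
SD = √α/β = √160.1/26.2 = 0.4829.

0.4829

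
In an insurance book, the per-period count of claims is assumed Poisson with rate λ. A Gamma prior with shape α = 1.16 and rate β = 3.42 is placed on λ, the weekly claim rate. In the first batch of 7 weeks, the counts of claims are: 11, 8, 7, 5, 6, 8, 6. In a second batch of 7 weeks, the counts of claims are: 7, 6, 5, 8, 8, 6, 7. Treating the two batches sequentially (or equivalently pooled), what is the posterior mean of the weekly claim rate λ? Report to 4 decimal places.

With a Gamma(shape α, rate β) prior, the Poisson likelihood is conjugate: the posterior is Gamma(α + ΣXᵢ, β + n).
Batch 1: sum of counts S = 51 over n = 7 weeks.
After batch 1: Gamma(α+S, β+n) = Gamma(1.16+51, 3.42+7) = Gamma(52.16, 10.42).
Batch 2: sum of counts S = 47 over n = 7 weeks.
After batch 2: Gamma(α+S, β+n) = Gamma(52.16+47, 10.42+7) = Gamma(99.16, 17.42).
Posterior mean = α/β = 99.16/17.42 = 5.6923.

5.6923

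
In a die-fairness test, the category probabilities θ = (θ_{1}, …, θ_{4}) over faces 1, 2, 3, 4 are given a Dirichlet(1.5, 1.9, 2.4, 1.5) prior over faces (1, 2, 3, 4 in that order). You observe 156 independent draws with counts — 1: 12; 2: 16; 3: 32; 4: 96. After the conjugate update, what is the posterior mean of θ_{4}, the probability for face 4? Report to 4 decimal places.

0.5971

The Dirichlet prior is conjugate to the Multinomial likelihood: each posterior αⱼ = prior αⱼ + observed count nⱼ.
Posterior concentration: (13.5, 17.9, 34.4, 97.5), total = 163.3.
E[θ_{4}|data] = α_{4}/Σα = 97.5/163.3 = 0.5971.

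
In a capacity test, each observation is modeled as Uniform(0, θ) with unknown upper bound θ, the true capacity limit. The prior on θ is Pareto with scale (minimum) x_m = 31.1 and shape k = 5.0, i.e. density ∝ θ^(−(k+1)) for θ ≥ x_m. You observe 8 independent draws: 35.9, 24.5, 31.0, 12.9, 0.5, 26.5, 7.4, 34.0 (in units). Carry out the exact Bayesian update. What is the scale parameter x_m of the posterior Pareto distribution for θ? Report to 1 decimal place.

35.9

A Pareto(scale x_m, shape k) prior on the upper bound θ of Uniform(0, θ) is conjugate: posterior is Pareto(max(x_m, max xᵢ), k + n).
Sample maximum = 35.9; prior scale x_m = 31.1 → posterior scale = max = 35.9.
Posterior shape = 5.0 + 8 = 13.0.
Posterior scale x_m = 35.9.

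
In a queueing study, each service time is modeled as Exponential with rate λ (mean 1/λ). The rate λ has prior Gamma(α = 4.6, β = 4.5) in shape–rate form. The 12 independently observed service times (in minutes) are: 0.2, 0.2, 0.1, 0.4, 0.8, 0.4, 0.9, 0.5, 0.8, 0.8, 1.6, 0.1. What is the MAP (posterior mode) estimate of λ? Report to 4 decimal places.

With a Gamma(shape α, rate β) prior on the exponential rate λ, the posterior after n observations with total T = Σxᵢ is Gamma(α+n, β+T).
Sum of observations T = 6.8 minutes; n = 12.
Posterior: Gamma(4.6+12, 4.5+6.8) = Gamma(16.6, 11.3).
Mode = (α−1)/β = 1.3805.

1.3805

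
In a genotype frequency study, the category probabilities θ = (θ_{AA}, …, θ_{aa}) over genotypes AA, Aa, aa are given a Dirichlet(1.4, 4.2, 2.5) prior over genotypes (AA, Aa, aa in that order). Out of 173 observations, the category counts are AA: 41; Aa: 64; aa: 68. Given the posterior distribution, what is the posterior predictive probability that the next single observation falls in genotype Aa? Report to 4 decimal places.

0.3766

The Dirichlet prior is conjugate to the Multinomial likelihood: each posterior αⱼ = prior αⱼ + observed count nⱼ.
Posterior concentration: (42.4, 68.2, 70.5), total = 181.1.
P(next = Aa | data) = α_{Aa}/Σα = 0.3766.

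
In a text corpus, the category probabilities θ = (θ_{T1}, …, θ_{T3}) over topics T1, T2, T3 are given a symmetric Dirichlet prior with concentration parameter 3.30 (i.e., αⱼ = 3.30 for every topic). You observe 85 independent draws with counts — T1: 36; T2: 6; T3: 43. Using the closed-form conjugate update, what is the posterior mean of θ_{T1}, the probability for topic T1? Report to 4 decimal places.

0.4141

The Dirichlet prior is conjugate to the Multinomial likelihood: each posterior αⱼ = prior αⱼ + observed count nⱼ.
Posterior concentration: (39.30, 9.30, 46.30), total = 94.90.
E[θ_{T1}|data] = α_{T1}/Σα = 39.30/94.90 = 0.4141.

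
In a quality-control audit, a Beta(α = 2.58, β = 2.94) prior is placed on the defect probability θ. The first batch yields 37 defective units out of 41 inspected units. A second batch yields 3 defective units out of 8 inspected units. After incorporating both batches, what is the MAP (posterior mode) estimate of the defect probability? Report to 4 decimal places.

0.7917

The Beta prior is conjugate to a Binomial/Bernoulli likelihood; the update adds successes to α and failures to β.
After batch 1: Beta(2.58+37, 2.94+4) = Beta(39.58, 6.94).
After batch 2: Beta(39.58+3, 6.94+5) = Beta(42.58, 11.94).
Mode of Beta(a,b) for a,b>1 is (a−1)/(a+b−2) = 41.58/52.52 = 0.7917.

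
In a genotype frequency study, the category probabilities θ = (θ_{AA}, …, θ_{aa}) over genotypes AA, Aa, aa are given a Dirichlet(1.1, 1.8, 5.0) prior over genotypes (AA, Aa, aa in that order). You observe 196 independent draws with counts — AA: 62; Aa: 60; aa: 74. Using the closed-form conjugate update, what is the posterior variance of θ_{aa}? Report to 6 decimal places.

0.001158

The Dirichlet prior is conjugate to the Multinomial likelihood: each posterior αⱼ = prior αⱼ + observed count nⱼ.
Posterior concentration: (63.1, 61.8, 79.0), total = 203.9.
Var[θ_j] = α_j(Σα−α_j)/((Σα)²(Σα+1)) = 79.0·124.9/(203.9²·204.9) = 0.001158.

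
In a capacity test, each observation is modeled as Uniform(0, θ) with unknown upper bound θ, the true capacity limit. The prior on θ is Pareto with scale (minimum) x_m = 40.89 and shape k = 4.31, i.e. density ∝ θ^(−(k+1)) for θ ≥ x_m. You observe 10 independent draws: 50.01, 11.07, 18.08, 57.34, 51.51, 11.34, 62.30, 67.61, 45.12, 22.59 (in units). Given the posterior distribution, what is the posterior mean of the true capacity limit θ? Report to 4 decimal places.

A Pareto(scale x_m, shape k) prior on the upper bound θ of Uniform(0, θ) is conjugate: posterior is Pareto(max(x_m, max xᵢ), k + n).
Sample maximum = 67.61; prior scale x_m = 40.89 → posterior scale = max = 67.61.
Posterior shape = 4.31 + 10 = 14.31.
E[θ|data] = k·x_m/(k−1) = 14.31·67.61/13.31 = 72.6896.

72.6896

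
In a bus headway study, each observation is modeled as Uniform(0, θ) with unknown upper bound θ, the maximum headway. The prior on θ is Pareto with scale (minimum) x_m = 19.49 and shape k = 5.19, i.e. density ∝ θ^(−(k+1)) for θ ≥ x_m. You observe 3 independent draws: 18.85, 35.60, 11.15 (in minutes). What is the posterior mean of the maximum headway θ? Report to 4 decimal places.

40.5513

A Pareto(scale x_m, shape k) prior on the upper bound θ of Uniform(0, θ) is conjugate: posterior is Pareto(max(x_m, max xᵢ), k + n).
Sample maximum = 35.60; prior scale x_m = 19.49 → posterior scale = max = 35.60.
Posterior shape = 5.19 + 3 = 8.19.
E[θ|data] = k·x_m/(k−1) = 8.19·35.60/7.19 = 40.5513.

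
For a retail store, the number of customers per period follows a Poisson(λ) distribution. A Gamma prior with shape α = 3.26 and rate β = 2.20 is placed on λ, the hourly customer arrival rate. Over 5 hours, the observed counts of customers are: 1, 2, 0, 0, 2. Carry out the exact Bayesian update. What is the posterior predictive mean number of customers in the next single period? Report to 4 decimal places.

1.1472

With a Gamma(shape α, rate β) prior, the Poisson likelihood is conjugate: the posterior is Gamma(α + ΣXᵢ, β + n).
Sum of counts S = 5 over n = 5 hours.
Posterior: Gamma(α+S, β+n) = Gamma(3.26+5, 2.20+5) = Gamma(8.26, 7.20).
The predictive distribution for one future period is NegBinom with mean α/β = 1.1472.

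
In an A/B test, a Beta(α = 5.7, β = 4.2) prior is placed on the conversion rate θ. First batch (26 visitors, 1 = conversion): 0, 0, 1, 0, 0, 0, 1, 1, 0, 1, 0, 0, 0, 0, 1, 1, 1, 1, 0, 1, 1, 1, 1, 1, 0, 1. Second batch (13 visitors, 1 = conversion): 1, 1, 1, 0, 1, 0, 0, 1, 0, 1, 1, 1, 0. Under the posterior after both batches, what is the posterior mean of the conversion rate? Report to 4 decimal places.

The Beta prior is conjugate to a Binomial/Bernoulli likelihood; the update adds successes to α and failures to β.
After batch 1: Beta(5.7+14, 4.2+12) = Beta(19.7, 16.2).
After batch 2: Beta(19.7+8, 16.2+5) = Beta(27.7, 21.2).
Posterior mean = α/(α+β) = 27.7/48.9 = 0.5665.

0.5665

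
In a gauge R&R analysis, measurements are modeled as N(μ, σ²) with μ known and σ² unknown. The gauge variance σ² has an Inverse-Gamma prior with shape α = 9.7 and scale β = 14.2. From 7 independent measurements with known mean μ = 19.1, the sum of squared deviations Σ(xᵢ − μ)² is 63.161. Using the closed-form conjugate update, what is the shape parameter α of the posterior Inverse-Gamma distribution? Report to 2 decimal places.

With known mean μ and an Inverse-Gamma(α, β) prior on σ², the Normal likelihood is conjugate: posterior is Inv-Gamma(α + n/2, β + Σ(xᵢ−μ)²/2).
Posterior: Inv-Gamma(9.7 + 7/2, 14.2 + 63.161/2) = Inv-Gamma(13.20, 45.7805).
Posterior α = 13.20.

13.20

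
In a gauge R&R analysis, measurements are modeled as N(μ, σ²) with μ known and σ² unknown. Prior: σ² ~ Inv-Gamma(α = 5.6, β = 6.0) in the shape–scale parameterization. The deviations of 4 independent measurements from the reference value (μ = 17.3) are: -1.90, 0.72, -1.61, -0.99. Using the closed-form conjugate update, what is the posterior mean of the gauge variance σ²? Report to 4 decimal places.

With known mean μ and an Inverse-Gamma(α, β) prior on σ², the Normal likelihood is conjugate: posterior is Inv-Gamma(α + n/2, β + Σ(xᵢ−μ)²/2).
Σ(xᵢ−μ)² = (-1.90)² + (0.72)² + (-1.61)² + (-0.99)² = 7.7006.
Posterior: Inv-Gamma(5.6 + 4/2, 6.0 + 7.7006/2) = Inv-Gamma(7.60, 9.85030).
E[σ²|data] = β/(α−1) = 9.85030/6.60 = 1.4925.

1.4925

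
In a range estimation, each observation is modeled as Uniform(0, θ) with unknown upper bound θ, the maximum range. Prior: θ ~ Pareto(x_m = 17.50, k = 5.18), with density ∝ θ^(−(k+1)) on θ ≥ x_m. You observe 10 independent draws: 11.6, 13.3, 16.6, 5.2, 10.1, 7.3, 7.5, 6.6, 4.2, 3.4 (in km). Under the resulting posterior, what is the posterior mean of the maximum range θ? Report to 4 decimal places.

18.7341

A Pareto(scale x_m, shape k) prior on the upper bound θ of Uniform(0, θ) is conjugate: posterior is Pareto(max(x_m, max xᵢ), k + n).
Sample maximum = 16.6; prior scale x_m = 17.50 → posterior scale = max = 17.50.
Posterior shape = 5.18 + 10 = 15.18.
E[θ|data] = k·x_m/(k−1) = 15.18·17.50/14.18 = 18.7341.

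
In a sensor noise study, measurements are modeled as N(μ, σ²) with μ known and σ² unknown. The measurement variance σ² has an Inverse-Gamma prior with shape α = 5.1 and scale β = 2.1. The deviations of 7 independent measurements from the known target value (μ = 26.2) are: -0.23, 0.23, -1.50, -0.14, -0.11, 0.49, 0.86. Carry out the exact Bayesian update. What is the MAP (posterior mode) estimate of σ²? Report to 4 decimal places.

0.3941

With known mean μ and an Inverse-Gamma(α, β) prior on σ², the Normal likelihood is conjugate: posterior is Inv-Gamma(α + n/2, β + Σ(xᵢ−μ)²/2).
Σ(xᵢ−μ)² = (-0.23)² + (0.23)² + (-1.50)² + (-0.14)² + (-0.11)² + (0.49)² + (0.86)² = 3.3672.
Posterior: Inv-Gamma(5.1 + 7/2, 2.1 + 3.3672/2) = Inv-Gamma(8.60, 3.78360).
Mode = β/(α+1) = 3.78360/9.60 = 0.3941.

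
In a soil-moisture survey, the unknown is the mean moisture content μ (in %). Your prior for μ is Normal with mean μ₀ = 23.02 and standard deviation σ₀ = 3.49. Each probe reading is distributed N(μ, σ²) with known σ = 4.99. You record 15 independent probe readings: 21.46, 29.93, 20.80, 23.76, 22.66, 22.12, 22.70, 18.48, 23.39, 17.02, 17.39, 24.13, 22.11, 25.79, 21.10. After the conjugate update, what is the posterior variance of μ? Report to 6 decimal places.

1.460903

For Normal data with known variance σ², a Normal(μ₀, σ₀²) prior on μ is conjugate. Posterior precision = 1/σ₀² + n/σ²; posterior mean is the precision-weighted average of μ₀ and x̄.
σ₀² = 3.49² = 12.1801, σ² = 4.99² = 24.9001; σ² + n·σ₀² = 24.9001 + 15·12.1801 = 207.6016.
Posterior precision = 1/σ₀² + n/σ² = 1/12.1801 + 15/24.9001 = (σ² + n·σ₀²)/(σ₀²σ²) = 207.6016/(12.1801·24.9001); posterior variance σₙ² = σ₀²σ²/(σ² + n·σ₀²) = 12.1801·24.9001/207.6016 = 1.460903.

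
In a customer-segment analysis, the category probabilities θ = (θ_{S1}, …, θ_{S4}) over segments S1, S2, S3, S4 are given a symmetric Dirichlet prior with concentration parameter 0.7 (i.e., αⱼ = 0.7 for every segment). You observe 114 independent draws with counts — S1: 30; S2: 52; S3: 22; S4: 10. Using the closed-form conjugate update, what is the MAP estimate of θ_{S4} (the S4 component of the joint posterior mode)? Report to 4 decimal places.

The Dirichlet prior is conjugate to the Multinomial likelihood: each posterior αⱼ = prior αⱼ + observed count nⱼ.
Posterior concentration: (30.7, 52.7, 22.7, 10.7), total = 116.8.
Joint mode component: (α_{S4}−1)/(Σα−K) = 9.7/112.8 = 0.0860.

0.0860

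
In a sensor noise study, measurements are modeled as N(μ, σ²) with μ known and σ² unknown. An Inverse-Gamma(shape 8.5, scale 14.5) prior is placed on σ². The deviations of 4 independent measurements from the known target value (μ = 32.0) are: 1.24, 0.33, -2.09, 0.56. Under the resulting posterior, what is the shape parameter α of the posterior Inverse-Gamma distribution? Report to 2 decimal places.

With known mean μ and an Inverse-Gamma(α, β) prior on σ², the Normal likelihood is conjugate: posterior is Inv-Gamma(α + n/2, β + Σ(xᵢ−μ)²/2).
Σ(xᵢ−μ)² = (1.24)² + (0.33)² + (-2.09)² + (0.56)² = 6.3282.
Posterior: Inv-Gamma(8.5 + 4/2, 14.5 + 6.3282/2) = Inv-Gamma(10.50, 17.66410).
Posterior α = 10.50.

10.50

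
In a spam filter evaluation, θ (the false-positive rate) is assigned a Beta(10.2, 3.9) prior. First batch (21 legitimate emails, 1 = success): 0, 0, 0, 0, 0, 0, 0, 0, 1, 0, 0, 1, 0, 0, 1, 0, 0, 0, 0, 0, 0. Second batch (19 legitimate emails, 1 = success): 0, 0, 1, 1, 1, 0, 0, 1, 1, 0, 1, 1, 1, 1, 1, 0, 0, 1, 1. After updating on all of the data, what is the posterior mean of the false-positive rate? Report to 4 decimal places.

The Beta prior is conjugate to a Binomial/Bernoulli likelihood; the update adds successes to α and failures to β.
After batch 1: Beta(10.2+3, 3.9+18) = Beta(13.2, 21.9).
After batch 2: Beta(13.2+12, 21.9+7) = Beta(25.2, 28.9).
Posterior mean = α/(α+β) = 25.2/54.1 = 0.4658.

0.4658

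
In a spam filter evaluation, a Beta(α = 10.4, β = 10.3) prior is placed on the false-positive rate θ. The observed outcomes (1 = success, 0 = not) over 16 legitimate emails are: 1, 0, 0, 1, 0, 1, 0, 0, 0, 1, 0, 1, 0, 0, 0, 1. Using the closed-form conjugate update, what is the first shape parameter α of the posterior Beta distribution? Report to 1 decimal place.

The Beta prior is conjugate to a Binomial/Bernoulli likelihood; the update adds successes to α and failures to β.
Posterior: Beta(α+k, β+n−k) = Beta(10.4+6, 10.3+10) = Beta(16.4, 20.3).
Posterior α = 16.4.

16.4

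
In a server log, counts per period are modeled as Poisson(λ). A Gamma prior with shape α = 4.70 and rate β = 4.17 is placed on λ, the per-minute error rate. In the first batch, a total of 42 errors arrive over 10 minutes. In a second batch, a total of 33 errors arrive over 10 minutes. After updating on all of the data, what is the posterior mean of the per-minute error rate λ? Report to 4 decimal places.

3.2975

With a Gamma(shape α, rate β) prior, the Poisson likelihood is conjugate: the posterior is Gamma(α + ΣXᵢ, β + n).
After batch 1: Gamma(α+S, β+n) = Gamma(4.70+42, 4.17+10) = Gamma(46.70, 14.17).
After batch 2: Gamma(α+S, β+n) = Gamma(46.70+33, 14.17+10) = Gamma(79.70, 24.17).
Posterior mean = α/β = 79.70/24.17 = 3.2975.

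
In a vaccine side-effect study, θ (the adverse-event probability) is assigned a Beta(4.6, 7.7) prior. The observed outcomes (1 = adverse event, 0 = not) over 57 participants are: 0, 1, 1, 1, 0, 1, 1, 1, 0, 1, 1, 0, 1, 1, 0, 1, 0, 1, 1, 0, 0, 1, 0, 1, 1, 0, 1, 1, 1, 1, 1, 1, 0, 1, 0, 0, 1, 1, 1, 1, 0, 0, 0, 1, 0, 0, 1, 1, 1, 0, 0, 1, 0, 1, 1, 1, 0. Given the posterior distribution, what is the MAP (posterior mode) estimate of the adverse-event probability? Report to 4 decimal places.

The Beta prior is conjugate to a Binomial/Bernoulli likelihood; the update adds successes to α and failures to β.
Posterior: Beta(α+k, β+n−k) = Beta(4.6+35, 7.7+22) = Beta(39.6, 29.7).
Mode of Beta(a,b) for a,b>1 is (a−1)/(a+b−2) = 38.6/67.3 = 0.5736.

0.5736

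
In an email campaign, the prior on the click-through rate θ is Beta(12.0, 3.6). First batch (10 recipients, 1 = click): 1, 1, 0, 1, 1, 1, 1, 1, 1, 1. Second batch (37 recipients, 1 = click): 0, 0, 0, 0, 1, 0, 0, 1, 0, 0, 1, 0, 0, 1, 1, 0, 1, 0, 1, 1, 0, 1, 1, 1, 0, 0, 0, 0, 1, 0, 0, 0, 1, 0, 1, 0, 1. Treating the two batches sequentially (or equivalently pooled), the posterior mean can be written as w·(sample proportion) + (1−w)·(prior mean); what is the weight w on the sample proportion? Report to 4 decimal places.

The Beta prior is conjugate to a Binomial/Bernoulli likelihood; the update adds successes to α and failures to β.
Total number of recipients: n = 10 + 37 = 47.
Posterior mean = (α₀+k)/(α₀+β₀+n) = [n/(α₀+β₀+n)]·(k/n) + [(α₀+β₀)/(α₀+β₀+n)]·α₀/(α₀+β₀), so only n and the prior enter the weight.
The weight on the data is w = n/(α₀+β₀+n) = 47/(12.0+3.6+47) = 47/62.6 = 0.7508.

0.7508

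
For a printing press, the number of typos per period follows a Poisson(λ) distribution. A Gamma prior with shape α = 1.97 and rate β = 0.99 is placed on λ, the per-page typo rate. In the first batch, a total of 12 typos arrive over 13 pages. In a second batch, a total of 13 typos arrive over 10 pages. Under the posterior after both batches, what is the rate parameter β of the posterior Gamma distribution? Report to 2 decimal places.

With a Gamma(shape α, rate β) prior, the Poisson likelihood is conjugate: the posterior is Gamma(α + ΣXᵢ, β + n).
After batch 1: Gamma(α+S, β+n) = Gamma(1.97+12, 0.99+13) = Gamma(13.97, 13.99).
After batch 2: Gamma(α+S, β+n) = Gamma(13.97+13, 13.99+10) = Gamma(26.97, 23.99).
Posterior β = 23.99.

23.99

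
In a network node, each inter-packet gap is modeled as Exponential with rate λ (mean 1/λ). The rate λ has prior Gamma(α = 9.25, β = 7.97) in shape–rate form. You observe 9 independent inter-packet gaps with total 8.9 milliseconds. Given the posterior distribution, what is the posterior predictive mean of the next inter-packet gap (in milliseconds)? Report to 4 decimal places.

With a Gamma(shape α, rate β) prior on the exponential rate λ, the posterior after n observations with total T = Σxᵢ is Gamma(α+n, β+T).
Posterior: Gamma(9.25+9, 7.97+8.9) = Gamma(18.25, 16.87).
The predictive distribution for the next observation is Lomax; its mean is β/(α−1) = 16.87/17.25 = 0.9780.

0.9780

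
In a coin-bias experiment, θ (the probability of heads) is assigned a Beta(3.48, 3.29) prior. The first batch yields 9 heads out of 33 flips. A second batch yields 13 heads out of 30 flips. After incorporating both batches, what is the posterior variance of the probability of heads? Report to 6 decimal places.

The Beta prior is conjugate to a Binomial/Bernoulli likelihood; the update adds successes to α and failures to β.
After batch 1: Beta(3.48+9, 3.29+24) = Beta(12.48, 27.29).
After batch 2: Beta(12.48+13, 27.29+17) = Beta(25.48, 44.29).
Var = αβ/((α+β)²(α+β+1)) = 25.48·44.29/(69.77²·70.77) = 0.003276.

0.003276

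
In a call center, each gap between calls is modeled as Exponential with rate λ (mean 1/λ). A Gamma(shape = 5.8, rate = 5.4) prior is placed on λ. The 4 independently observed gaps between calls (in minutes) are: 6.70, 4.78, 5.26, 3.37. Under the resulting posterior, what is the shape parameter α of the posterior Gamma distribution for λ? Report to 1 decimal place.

With a Gamma(shape α, rate β) prior on the exponential rate λ, the posterior after n observations with total T = Σxᵢ is Gamma(α+n, β+T).
Sum of observations T = 20.11 minutes; n = 4.
Posterior: Gamma(5.8+4, 5.4+20.11) = Gamma(9.8, 25.51).
Posterior α = 9.8.

9.8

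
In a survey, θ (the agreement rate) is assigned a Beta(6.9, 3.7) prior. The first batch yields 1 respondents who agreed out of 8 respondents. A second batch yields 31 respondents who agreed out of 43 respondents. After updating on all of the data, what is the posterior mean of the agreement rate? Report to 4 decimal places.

0.6315

The Beta prior is conjugate to a Binomial/Bernoulli likelihood; the update adds successes to α and failures to β.
After batch 1: Beta(6.9+1, 3.7+7) = Beta(7.9, 10.7).
After batch 2: Beta(7.9+31, 10.7+12) = Beta(38.9, 22.7).
Posterior mean = α/(α+β) = 38.9/61.6 = 0.6315.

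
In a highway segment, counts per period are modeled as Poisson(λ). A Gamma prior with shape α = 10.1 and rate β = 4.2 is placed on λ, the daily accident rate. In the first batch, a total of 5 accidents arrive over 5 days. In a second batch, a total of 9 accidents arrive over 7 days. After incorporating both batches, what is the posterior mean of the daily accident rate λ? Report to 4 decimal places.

1.4877

With a Gamma(shape α, rate β) prior, the Poisson likelihood is conjugate: the posterior is Gamma(α + ΣXᵢ, β + n).
After batch 1: Gamma(α+S, β+n) = Gamma(10.1+5, 4.2+5) = Gamma(15.1, 9.2).
After batch 2: Gamma(α+S, β+n) = Gamma(15.1+9, 9.2+7) = Gamma(24.1, 16.2).
Posterior mean = α/β = 24.1/16.2 = 1.4877.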